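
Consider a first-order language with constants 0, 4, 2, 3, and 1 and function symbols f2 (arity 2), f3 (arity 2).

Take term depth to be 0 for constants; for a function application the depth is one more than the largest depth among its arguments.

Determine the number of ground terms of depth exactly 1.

Count level by level. With function symbols f2/2, f3/2, the terms of depth ≤ k are the 5 constants together with each function applied to depth-≤(k−1) tuples, so N_k = 5 + N_{k-1}^2 + N_{k-1}^2.
N_0 = 5
N_1 = 5 + 5^2 + 5^2 = 55
Terms of depth exactly 1: N_1 − N_0 = 55 − 5 = 50.

50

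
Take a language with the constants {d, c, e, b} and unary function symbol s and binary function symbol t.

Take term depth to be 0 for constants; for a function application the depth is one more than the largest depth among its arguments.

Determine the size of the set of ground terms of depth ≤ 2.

If N_k denotes the number of depth-≤k ground terms, the 4 constants give N_0 = 4, and each function symbol of arity r contributes N_{k-1}^r new terms at level k: N_k = 4 + N_{k-1} + N_{k-1}^2.
N_0 = 4
N_1 = 4 + 4 + 4^2 = 24
N_2 = 4 + 24 + 24^2 = 604

604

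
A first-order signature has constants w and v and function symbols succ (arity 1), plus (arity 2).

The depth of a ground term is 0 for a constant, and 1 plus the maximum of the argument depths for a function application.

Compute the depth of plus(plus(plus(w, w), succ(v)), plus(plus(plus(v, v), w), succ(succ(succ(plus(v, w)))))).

6

depth(plus(w, w)) = 1 + max(0, 0) = 1
depth(succ(v)) = 1 + depth(v) = 1 + 0 = 1
depth(plus(plus(w, w), succ(v))) = 1 + max(1, 1) = 2
depth(plus(v, v)) = 1 + max(0, 0) = 1
depth(plus(plus(v, v), w)) = 1 + max(1, 0) = 2
depth(plus(v, w)) = 1 + max(0, 0) = 1
depth(succ(plus(v, w))) = 1 + depth(plus(v, w)) = 1 + 1 = 2
depth(succ(succ(plus(v, w)))) = 1 + depth(succ(plus(v, w))) = 1 + 2 = 3
depth(succ(succ(succ(plus(v, w))))) = 1 + depth(succ(succ(plus(v, w)))) = 1 + 3 = 4
depth(plus(plus(plus(v, v), w), succ(succ(succ(plus(v, w)))))) = 1 + max(2, 4) = 5
depth(plus(plus(plus(w, w), succ(v)), plus(plus(plus(v, v), w), succ(succ(succ(plus(v, w))))))) = 1 + max(2, 5) = 6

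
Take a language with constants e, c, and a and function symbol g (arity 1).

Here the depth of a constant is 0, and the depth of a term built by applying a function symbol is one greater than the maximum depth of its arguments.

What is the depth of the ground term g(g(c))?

depth(g(c)) = 1 + depth(c) = 1 + 0 = 1
depth(g(g(c))) = 1 + depth(g(c)) = 1 + 1 = 2

2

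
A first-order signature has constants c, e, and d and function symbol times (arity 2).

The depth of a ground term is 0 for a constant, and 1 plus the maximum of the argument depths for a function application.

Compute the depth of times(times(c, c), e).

2

depth(times(c, c)) = 1 + max(0, 0) = 1
depth(times(times(c, c), e)) = 1 + max(1, 0) = 2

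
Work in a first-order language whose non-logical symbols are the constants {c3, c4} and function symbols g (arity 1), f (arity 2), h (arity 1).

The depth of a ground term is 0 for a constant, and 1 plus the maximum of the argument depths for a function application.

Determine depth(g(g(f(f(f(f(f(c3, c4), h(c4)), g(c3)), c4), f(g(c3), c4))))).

depth(f(c3, c4)) = 1 + max(0, 0) = 1
depth(h(c4)) = 1 + depth(c4) = 1 + 0 = 1
depth(f(f(c3, c4), h(c4))) = 1 + max(1, 1) = 2
depth(g(c3)) = 1 + depth(c3) = 1 + 0 = 1
depth(f(f(f(c3, c4), h(c4)), g(c3))) = 1 + max(2, 1) = 3
depth(f(f(f(f(c3, c4), h(c4)), g(c3)), c4)) = 1 + max(3, 0) = 4
depth(f(g(c3), c4)) = 1 + max(1, 0) = 2
depth(f(f(f(f(f(c3, c4), h(c4)), g(c3)), c4), f(g(c3), c4))) = 1 + max(4, 2) = 5
depth(g(f(f(f(f(f(c3, c4), h(c4)), g(c3)), c4), f(g(c3), c4)))) = 1 + depth(f(f(f(f(f(c3, c4), h(c4)), g(c3)), c4), f(g(c3), c4))) = 1 + 5 = 6
depth(g(g(f(f(f(f(f(c3, c4), h(c4)), g(c3)), c4), f(g(c3), c4))))) = 1 + depth(g(f(f(f(f(f(c3, c4), h(c4)), g(c3)), c4), f(g(c3), c4)))) = 1 + 6 = 7

7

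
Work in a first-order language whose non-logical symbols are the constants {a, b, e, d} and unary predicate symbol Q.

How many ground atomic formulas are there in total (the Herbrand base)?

4

With no function symbols, the Herbrand universe is just the 4 constants.
Ground atoms per predicate: Q: 4.
Herbrand base size = 4 = 4.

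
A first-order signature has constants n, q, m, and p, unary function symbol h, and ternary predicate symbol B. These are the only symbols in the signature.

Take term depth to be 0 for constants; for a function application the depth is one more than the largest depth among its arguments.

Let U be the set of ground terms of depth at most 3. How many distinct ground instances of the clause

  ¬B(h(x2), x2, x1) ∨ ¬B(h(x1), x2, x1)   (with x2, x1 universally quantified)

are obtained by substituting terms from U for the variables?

256

Ground terms of depth ≤ 3:
  Write N_k for the number of ground terms of depth ≤ k. A term of depth ≤ k is either a constant or a function symbol applied to arguments of depth ≤ k−1, so N_k = 4 + N_{k-1}.
  N_0 = 4
  N_1 = 4 + 4 = 8
  N_2 = 4 + 8 = 12
  N_3 = 4 + 12 = 16
So there are 16 ground terms available for substitution.
Each of x2, x1 ranges independently over the available ground terms, and distinct assignments produce distinct instances.
Number of ground instances = 16^2 = 256.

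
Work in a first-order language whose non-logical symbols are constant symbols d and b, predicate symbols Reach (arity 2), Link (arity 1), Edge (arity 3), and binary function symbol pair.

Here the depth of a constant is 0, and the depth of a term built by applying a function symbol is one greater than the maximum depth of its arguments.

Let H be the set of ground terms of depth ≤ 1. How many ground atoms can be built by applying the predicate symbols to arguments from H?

258

First count ground terms of depth ≤ 1.
Let N_k count ground terms of depth at most k. Each non-constant term of depth ≤ k is some function symbol applied to depth-≤(k−1) arguments, giving N_k = 2 + N_{k-1}^2.
N_0 = 2
N_1 = 2 + 2^2 = 6
So |H| = 6.
For each predicate symbol, the number of ground atoms is |H| raised to its arity; summing:
  Reach: 6^2 = 36;  Link: 6;  Edge: 6^3 = 216
Total ground atoms: 36 + 6 + 216 = 258.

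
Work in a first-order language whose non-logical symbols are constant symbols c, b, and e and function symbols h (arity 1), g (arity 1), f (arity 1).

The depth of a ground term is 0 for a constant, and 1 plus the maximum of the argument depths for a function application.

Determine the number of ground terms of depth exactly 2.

27

Let N_k count ground terms of depth at most k. Each non-constant term of depth ≤ k is some function symbol applied to depth-≤(k−1) arguments, giving N_k = 3 + N_{k-1} + N_{k-1} + N_{k-1}.
N_0 = 3
N_1 = 3 + 3 + 3 + 3 = 12
N_2 = 3 + 12 + 12 + 12 = 39
Terms of depth exactly 2: N_2 − N_1 = 39 − 12 = 27.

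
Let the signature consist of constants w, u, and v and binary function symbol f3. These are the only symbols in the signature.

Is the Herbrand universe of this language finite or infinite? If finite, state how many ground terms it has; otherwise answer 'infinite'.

infinite

The signature has at least one function symbol (f3, arity 2) and at least one constant (w).
Iterating f3 gives infinitely many distinct ground terms: w, f3(w, w), f3(f3(w, w), f3(w, w)), ...
So the Herbrand universe is infinite.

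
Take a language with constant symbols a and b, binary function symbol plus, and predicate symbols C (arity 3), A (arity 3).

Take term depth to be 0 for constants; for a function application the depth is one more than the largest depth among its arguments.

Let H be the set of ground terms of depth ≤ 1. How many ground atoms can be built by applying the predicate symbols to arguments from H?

432

First count ground terms of depth ≤ 1.
If N_k denotes the number of depth-≤k ground terms, the 2 constants give N_0 = 2, and each function symbol of arity r contributes N_{k-1}^r new terms at level k: N_k = 2 + N_{k-1}^2.
N_0 = 2
N_1 = 2 + 2^2 = 6
Explicitly: a, b, plus(a, a), plus(a, b), plus(b, a), plus(b, b).
So |H| = 6.
Ground atoms are formed by filling each argument slot of a predicate with a term from H, so an r-ary predicate gives |H|^r atoms:
  C: 6^3 = 216;  A: 6^3 = 216
Total ground atoms: 216 + 216 = 432.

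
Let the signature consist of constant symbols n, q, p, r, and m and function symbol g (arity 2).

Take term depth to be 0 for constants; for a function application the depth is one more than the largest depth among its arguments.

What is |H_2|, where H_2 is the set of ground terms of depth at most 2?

905

Count level by level. With function symbols g/2, the terms of depth ≤ k are the 5 constants together with each function applied to depth-≤(k−1) tuples, so N_k = 5 + N_{k-1}^2.
N_0 = 5
N_1 = 5 + 5^2 = 30
N_2 = 5 + 30^2 = 905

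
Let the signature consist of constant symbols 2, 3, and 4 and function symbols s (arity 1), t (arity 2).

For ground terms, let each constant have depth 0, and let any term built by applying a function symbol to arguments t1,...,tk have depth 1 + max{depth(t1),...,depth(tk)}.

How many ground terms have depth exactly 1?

12

Write N_k for the number of ground terms of depth ≤ k. A term of depth ≤ k is either a constant or a function symbol applied to arguments of depth ≤ k−1, so N_k = 3 + N_{k-1} + N_{k-1}^2.
N_0 = 3
N_1 = 3 + 3 + 3^2 = 15
Terms of depth exactly 1: N_1 − N_0 = 15 − 3 = 12.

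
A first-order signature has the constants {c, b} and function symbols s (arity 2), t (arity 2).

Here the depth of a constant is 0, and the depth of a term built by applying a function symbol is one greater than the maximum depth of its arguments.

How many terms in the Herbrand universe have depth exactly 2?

Count level by level. With function symbols s/2, t/2, the terms of depth ≤ k are the 2 constants together with each function applied to depth-≤(k−1) tuples, so N_k = 2 + N_{k-1}^2 + N_{k-1}^2.
N_0 = 2
N_1 = 2 + 2^2 + 2^2 = 10
N_2 = 2 + 10^2 + 10^2 = 202
Terms of depth exactly 2: N_2 − N_1 = 202 − 10 = 192.

192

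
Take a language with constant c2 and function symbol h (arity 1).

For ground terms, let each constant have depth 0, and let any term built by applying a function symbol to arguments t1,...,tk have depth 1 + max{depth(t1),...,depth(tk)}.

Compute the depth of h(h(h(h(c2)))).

4

depth(h(c2)) = 1 + depth(c2) = 1 + 0 = 1
depth(h(h(c2))) = 1 + depth(h(c2)) = 1 + 1 = 2
depth(h(h(h(c2)))) = 1 + depth(h(h(c2))) = 1 + 2 = 3
depth(h(h(h(h(c2))))) = 1 + depth(h(h(h(c2)))) = 1 + 3 = 4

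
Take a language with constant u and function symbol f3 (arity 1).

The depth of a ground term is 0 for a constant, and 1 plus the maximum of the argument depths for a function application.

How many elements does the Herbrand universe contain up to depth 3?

Let N_k count ground terms of depth at most k. Each non-constant term of depth ≤ k is some function symbol applied to depth-≤(k−1) arguments, giving N_k = 1 + N_{k-1}.
N_0 = 1
N_1 = 1 + 1 = 2
N_2 = 1 + 2 = 3
N_3 = 1 + 3 = 4
Explicitly: u, f3(u), f3(f3(u)), f3(f3(f3(u))).

4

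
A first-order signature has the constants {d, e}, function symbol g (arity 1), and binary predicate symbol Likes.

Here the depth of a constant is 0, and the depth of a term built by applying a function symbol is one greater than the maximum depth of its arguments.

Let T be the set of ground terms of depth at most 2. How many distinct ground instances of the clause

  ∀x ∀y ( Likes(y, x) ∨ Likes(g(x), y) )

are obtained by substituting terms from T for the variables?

36

Ground terms of depth ≤ 2:
  Write N_k for the number of ground terms of depth ≤ k. A term of depth ≤ k is either a constant or a function symbol applied to arguments of depth ≤ k−1, so N_k = 2 + N_{k-1}.
  N_0 = 2
  N_1 = 2 + 2 = 4
  N_2 = 2 + 4 = 6
  Explicitly: d, e, g(d), g(e), g(g(d)), g(g(e)).
So there are 6 ground terms available for substitution.
There are 2 variables to instantiate (x, y), each occurring in at least one literal, so different choices give different ground instances.
Number of ground instances = 6^2 = 36.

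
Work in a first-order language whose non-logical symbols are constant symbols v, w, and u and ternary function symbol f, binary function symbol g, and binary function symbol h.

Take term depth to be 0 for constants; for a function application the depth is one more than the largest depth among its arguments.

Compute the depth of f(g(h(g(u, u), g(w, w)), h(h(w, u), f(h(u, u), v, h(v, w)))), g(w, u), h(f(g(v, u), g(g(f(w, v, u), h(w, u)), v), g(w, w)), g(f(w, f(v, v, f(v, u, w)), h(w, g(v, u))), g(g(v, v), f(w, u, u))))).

depth(g(u, u)) = 1 + max(0, 0) = 1
depth(g(w, w)) = 1 + max(0, 0) = 1
depth(h(g(u, u), g(w, w))) = 1 + max(1, 1) = 2
depth(h(w, u)) = 1 + max(0, 0) = 1
depth(h(u, u)) = 1 + max(0, 0) = 1
depth(h(v, w)) = 1 + max(0, 0) = 1
depth(f(h(u, u), v, h(v, w))) = 1 + max(1, 0, 1) = 2
depth(h(h(w, u), f(h(u, u), v, h(v, w)))) = 1 + max(1, 2) = 3
depth(g(h(g(u, u), g(w, w)), h(h(w, u), f(h(u, u), v, h(v, w))))) = 1 + max(2, 3) = 4
depth(g(w, u)) = 1 + max(0, 0) = 1
depth(g(v, u)) = 1 + max(0, 0) = 1
depth(f(w, v, u)) = 1 + max(0, 0, 0) = 1
depth(g(f(w, v, u), h(w, u))) = 1 + max(1, 1) = 2
depth(g(g(f(w, v, u), h(w, u)), v)) = 1 + max(2, 0) = 3
depth(f(g(v, u), g(g(f(w, v, u), h(w, u)), v), g(w, w))) = 1 + max(1, 3, 1) = 4
depth(f(v, u, w)) = 1 + max(0, 0, 0) = 1
depth(f(v, v, f(v, u, w))) = 1 + max(0, 0, 1) = 2
depth(h(w, g(v, u))) = 1 + max(0, 1) = 2
depth(f(w, f(v, v, f(v, u, w)), h(w, g(v, u)))) = 1 + max(0, 2, 2) = 3
depth(g(v, v)) = 1 + max(0, 0) = 1
depth(f(w, u, u)) = 1 + max(0, 0, 0) = 1
depth(g(g(v, v), f(w, u, u))) = 1 + max(1, 1) = 2
depth(g(f(w, f(v, v, f(v, u, w)), h(w, g(v, u))), g(g(v, v), f(w, u, u)))) = 1 + max(3, 2) = 4
depth(h(f(g(v, u), g(g(f(w, v, u), h(w, u)), v), g(w, w)), g(f(w, f(v, v, f(v, u, w)), h(w, g(v, u))), g(g(v, v), f(w, u, u))))) = 1 + max(4, 4) = 5
depth(f(g(h(g(u, u), g(w, w)), h(h(w, u), f(h(u, u), v, h(v, w)))), g(w, u), h(f(g(v, u), g(g(f(w, v, u), h(w, u)), v), g(w, w)), g(f(w, f(v, v, f(v, u, w)), h(w, g(v, u))), g(g(v, v), f(w, u, u)))))) = 1 + max(4, 1, 5) = 6

6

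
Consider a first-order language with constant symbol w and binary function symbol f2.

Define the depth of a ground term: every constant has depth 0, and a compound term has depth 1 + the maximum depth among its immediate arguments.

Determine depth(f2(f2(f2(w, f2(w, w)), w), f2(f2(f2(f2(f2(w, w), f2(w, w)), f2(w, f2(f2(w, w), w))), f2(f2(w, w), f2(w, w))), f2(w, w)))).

depth(f2(w, w)) = 1 + max(0, 0) = 1
depth(f2(w, f2(w, w))) = 1 + max(0, 1) = 2
depth(f2(f2(w, f2(w, w)), w)) = 1 + max(2, 0) = 3
depth(f2(f2(w, w), f2(w, w))) = 1 + max(1, 1) = 2
depth(f2(f2(w, w), w)) = 1 + max(1, 0) = 2
depth(f2(w, f2(f2(w, w), w))) = 1 + max(0, 2) = 3
depth(f2(f2(f2(w, w), f2(w, w)), f2(w, f2(f2(w, w), w)))) = 1 + max(2, 3) = 4
depth(f2(f2(f2(f2(w, w), f2(w, w)), f2(w, f2(f2(w, w), w))), f2(f2(w, w), f2(w, w)))) = 1 + max(4, 2) = 5
depth(f2(f2(f2(f2(f2(w, w), f2(w, w)), f2(w, f2(f2(w, w), w))), f2(f2(w, w), f2(w, w))), f2(w, w))) = 1 + max(5, 1) = 6
depth(f2(f2(f2(w, f2(w, w)), w), f2(f2(f2(f2(f2(w, w), f2(w, w)), f2(w, f2(f2(w, w), w))), f2(f2(w, w), f2(w, w))), f2(w, w)))) = 1 + max(3, 6) = 7

7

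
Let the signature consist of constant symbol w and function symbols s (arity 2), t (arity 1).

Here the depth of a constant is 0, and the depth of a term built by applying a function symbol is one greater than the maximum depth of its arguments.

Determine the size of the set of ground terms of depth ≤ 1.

3

Let N_k count ground terms of depth at most k. Each non-constant term of depth ≤ k is some function symbol applied to depth-≤(k−1) arguments, giving N_k = 1 + N_{k-1}^2 + N_{k-1}.
N_0 = 1
N_1 = 1 + 1^2 + 1 = 3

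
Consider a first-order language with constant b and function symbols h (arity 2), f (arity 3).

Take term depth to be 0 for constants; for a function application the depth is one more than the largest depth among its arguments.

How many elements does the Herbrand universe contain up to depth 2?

Let N_k count ground terms of depth at most k. Each non-constant term of depth ≤ k is some function symbol applied to depth-≤(k−1) arguments, giving N_k = 1 + N_{k-1}^2 + N_{k-1}^3.
N_0 = 1
N_1 = 1 + 1^2 + 1^3 = 3
N_2 = 1 + 3^2 + 3^3 = 37

37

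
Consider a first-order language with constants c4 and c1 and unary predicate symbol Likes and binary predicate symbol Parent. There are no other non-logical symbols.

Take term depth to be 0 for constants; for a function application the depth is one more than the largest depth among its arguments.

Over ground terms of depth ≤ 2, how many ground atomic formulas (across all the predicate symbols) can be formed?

First count ground terms of depth ≤ 2.
With no function symbols every ground term is a constant, so there are exactly 2 ground terms at every depth bound.
N_0 = 2
N_1 = 2
N_2 = 2
So |H| = 2.
Each predicate of arity r yields |H|^r ground atoms (one per choice of an r-tuple from H):
  Likes: 2;  Parent: 2^2 = 4
Total ground atoms: 2 + 4 = 6.

6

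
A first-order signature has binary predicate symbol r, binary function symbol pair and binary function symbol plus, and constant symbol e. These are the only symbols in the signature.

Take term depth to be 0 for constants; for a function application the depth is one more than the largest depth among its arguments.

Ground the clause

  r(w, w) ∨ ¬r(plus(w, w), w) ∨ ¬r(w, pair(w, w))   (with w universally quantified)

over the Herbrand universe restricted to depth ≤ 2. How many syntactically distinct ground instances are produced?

Ground terms of depth ≤ 2:
  Let N_k = |{terms of depth ≤ k}|. Then N_0 = 1 and N_k = 1 + N_{k-1}^2 + N_{k-1}^2 for k ≥ 1 (one summand per function symbol, arity giving the exponent).
  N_0 = 1
  N_1 = 1 + 1^2 + 1^2 = 3
  N_2 = 1 + 3^2 + 3^2 = 19
So there are 19 ground terms available for substitution.
The variable w ranges independently over the available ground terms, and distinct assignments produce distinct instances.
Number of ground instances = 19.

19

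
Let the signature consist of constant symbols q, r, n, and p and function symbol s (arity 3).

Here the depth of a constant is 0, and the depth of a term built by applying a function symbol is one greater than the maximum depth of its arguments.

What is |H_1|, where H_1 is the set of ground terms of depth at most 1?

Let N_k count ground terms of depth at most k. Each non-constant term of depth ≤ k is some function symbol applied to depth-≤(k−1) arguments, giving N_k = 4 + N_{k-1}^3.
N_0 = 4
N_1 = 4 + 4^3 = 68

68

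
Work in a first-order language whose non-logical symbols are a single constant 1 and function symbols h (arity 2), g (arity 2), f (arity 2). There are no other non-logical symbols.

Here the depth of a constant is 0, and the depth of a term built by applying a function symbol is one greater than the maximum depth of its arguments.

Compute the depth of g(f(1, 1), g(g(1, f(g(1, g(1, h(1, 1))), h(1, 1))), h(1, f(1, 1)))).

depth(f(1, 1)) = 1 + max(0, 0) = 1
depth(h(1, 1)) = 1 + max(0, 0) = 1
depth(g(1, h(1, 1))) = 1 + max(0, 1) = 2
depth(g(1, g(1, h(1, 1)))) = 1 + max(0, 2) = 3
depth(f(g(1, g(1, h(1, 1))), h(1, 1))) = 1 + max(3, 1) = 4
depth(g(1, f(g(1, g(1, h(1, 1))), h(1, 1)))) = 1 + max(0, 4) = 5
depth(h(1, f(1, 1))) = 1 + max(0, 1) = 2
depth(g(g(1, f(g(1, g(1, h(1, 1))), h(1, 1))), h(1, f(1, 1)))) = 1 + max(5, 2) = 6
depth(g(f(1, 1), g(g(1, f(g(1, g(1, h(1, 1))), h(1, 1))), h(1, f(1, 1))))) = 1 + max(1, 6) = 7

7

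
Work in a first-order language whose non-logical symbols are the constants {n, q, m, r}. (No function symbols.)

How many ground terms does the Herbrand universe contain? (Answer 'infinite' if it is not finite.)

4

There are no function symbols, so every ground term is one of the 4 constants.
The Herbrand universe is {n, q, m, r}, which is finite with 4 elements.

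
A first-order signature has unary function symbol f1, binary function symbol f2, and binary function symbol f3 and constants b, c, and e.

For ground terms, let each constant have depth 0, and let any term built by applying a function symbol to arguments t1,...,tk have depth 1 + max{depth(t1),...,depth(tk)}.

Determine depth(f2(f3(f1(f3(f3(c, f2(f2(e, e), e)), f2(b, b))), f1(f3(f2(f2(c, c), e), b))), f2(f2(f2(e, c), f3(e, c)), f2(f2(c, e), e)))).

depth(f2(e, e)) = 1 + max(0, 0) = 1
depth(f2(f2(e, e), e)) = 1 + max(1, 0) = 2
depth(f3(c, f2(f2(e, e), e))) = 1 + max(0, 2) = 3
depth(f2(b, b)) = 1 + max(0, 0) = 1
depth(f3(f3(c, f2(f2(e, e), e)), f2(b, b))) = 1 + max(3, 1) = 4
depth(f1(f3(f3(c, f2(f2(e, e), e)), f2(b, b)))) = 1 + depth(f3(f3(c, f2(f2(e, e), e)), f2(b, b))) = 1 + 4 = 5
depth(f2(c, c)) = 1 + max(0, 0) = 1
depth(f2(f2(c, c), e)) = 1 + max(1, 0) = 2
depth(f3(f2(f2(c, c), e), b)) = 1 + max(2, 0) = 3
depth(f1(f3(f2(f2(c, c), e), b))) = 1 + depth(f3(f2(f2(c, c), e), b)) = 1 + 3 = 4
depth(f3(f1(f3(f3(c, f2(f2(e, e), e)), f2(b, b))), f1(f3(f2(f2(c, c), e), b)))) = 1 + max(5, 4) = 6
depth(f2(e, c)) = 1 + max(0, 0) = 1
depth(f3(e, c)) = 1 + max(0, 0) = 1
depth(f2(f2(e, c), f3(e, c))) = 1 + max(1, 1) = 2
depth(f2(c, e)) = 1 + max(0, 0) = 1
depth(f2(f2(c, e), e)) = 1 + max(1, 0) = 2
depth(f2(f2(f2(e, c), f3(e, c)), f2(f2(c, e), e))) = 1 + max(2, 2) = 3
depth(f2(f3(f1(f3(f3(c, f2(f2(e, e), e)), f2(b, b))), f1(f3(f2(f2(c, c), e), b))), f2(f2(f2(e, c), f3(e, c)), f2(f2(c, e), e)))) = 1 + max(6, 3) = 7

7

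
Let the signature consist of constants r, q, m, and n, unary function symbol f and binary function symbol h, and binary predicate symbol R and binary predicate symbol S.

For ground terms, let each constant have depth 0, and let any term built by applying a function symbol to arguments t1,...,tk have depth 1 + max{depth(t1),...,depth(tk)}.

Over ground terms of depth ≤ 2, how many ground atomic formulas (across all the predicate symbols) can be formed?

729632

First count ground terms of depth ≤ 2.
Let N_k count ground terms of depth at most k. Each non-constant term of depth ≤ k is some function symbol applied to depth-≤(k−1) arguments, giving N_k = 4 + N_{k-1} + N_{k-1}^2.
N_0 = 4
N_1 = 4 + 4 + 4^2 = 24
N_2 = 4 + 24 + 24^2 = 604
So |H| = 604.
A ground atom is a predicate applied to a tuple of terms from H, so the count is the sum over predicates of |H|^arity:
  R: 604^2 = 364816;  S: 604^2 = 364816
Total ground atoms: 364816 + 364816 = 729632.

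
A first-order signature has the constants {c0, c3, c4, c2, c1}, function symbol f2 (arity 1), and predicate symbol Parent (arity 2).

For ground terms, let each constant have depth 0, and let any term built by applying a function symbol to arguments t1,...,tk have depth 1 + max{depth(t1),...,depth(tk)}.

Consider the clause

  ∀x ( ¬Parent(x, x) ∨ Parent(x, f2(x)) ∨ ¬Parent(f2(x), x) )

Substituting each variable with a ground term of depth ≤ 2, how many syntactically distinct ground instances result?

15

Ground terms of depth ≤ 2:
  Let N_k count ground terms of depth at most k. Each non-constant term of depth ≤ k is some function symbol applied to depth-≤(k−1) arguments, giving N_k = 5 + N_{k-1}.
  N_0 = 5
  N_1 = 5 + 5 = 10
  N_2 = 5 + 10 = 15
So there are 15 ground terms available for substitution.
The body mentions the single quantified variable x; since ground terms form a free algebra, no two substitutions collapse to the same formula.
Number of ground instances = 15.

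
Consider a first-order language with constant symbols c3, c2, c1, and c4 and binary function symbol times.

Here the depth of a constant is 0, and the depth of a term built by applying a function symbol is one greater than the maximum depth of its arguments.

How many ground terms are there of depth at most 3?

Let N_k = |{terms of depth ≤ k}|. Then N_0 = 4 and N_k = 4 + N_{k-1}^2 for k ≥ 1 (one summand per function symbol, arity giving the exponent).
N_0 = 4
N_1 = 4 + 4^2 = 20
N_2 = 4 + 20^2 = 404
N_3 = 4 + 404^2 = 163220

163220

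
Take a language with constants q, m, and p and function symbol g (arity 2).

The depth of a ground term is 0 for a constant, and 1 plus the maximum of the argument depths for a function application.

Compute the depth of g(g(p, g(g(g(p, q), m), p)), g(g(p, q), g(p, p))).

depth(g(p, q)) = 1 + max(0, 0) = 1
depth(g(g(p, q), m)) = 1 + max(1, 0) = 2
depth(g(g(g(p, q), m), p)) = 1 + max(2, 0) = 3
depth(g(p, g(g(g(p, q), m), p))) = 1 + max(0, 3) = 4
depth(g(p, p)) = 1 + max(0, 0) = 1
depth(g(g(p, q), g(p, p))) = 1 + max(1, 1) = 2
depth(g(g(p, g(g(g(p, q), m), p)), g(g(p, q), g(p, p)))) = 1 + max(4, 2) = 5

5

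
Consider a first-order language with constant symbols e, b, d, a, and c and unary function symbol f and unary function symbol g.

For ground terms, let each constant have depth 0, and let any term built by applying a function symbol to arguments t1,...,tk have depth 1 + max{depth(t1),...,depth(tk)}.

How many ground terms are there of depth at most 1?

Let N_k count ground terms of depth at most k. Each non-constant term of depth ≤ k is some function symbol applied to depth-≤(k−1) arguments, giving N_k = 5 + N_{k-1} + N_{k-1}.
N_0 = 5
N_1 = 5 + 5 + 5 = 15

15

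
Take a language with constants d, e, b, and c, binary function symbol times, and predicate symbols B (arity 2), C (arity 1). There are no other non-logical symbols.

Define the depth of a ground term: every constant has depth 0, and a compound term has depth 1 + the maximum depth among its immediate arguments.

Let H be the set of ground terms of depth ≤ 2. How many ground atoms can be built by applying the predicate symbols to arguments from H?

First count ground terms of depth ≤ 2.
Count level by level. With function symbols times/2, the terms of depth ≤ k are the 4 constants together with each function applied to depth-≤(k−1) tuples, so N_k = 4 + N_{k-1}^2.
N_0 = 4
N_1 = 4 + 4^2 = 20
N_2 = 4 + 20^2 = 404
So |H| = 404.
Each predicate of arity r yields |H|^r ground atoms (one per choice of an r-tuple from H):
  B: 404^2 = 163216;  C: 404
Total ground atoms: 163216 + 404 = 163620.

163620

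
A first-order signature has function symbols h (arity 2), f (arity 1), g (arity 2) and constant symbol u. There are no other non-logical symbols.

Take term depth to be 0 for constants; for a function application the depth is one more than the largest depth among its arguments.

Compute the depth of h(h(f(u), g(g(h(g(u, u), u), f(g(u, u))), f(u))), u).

depth(f(u)) = 1 + depth(u) = 1 + 0 = 1
depth(g(u, u)) = 1 + max(0, 0) = 1
depth(h(g(u, u), u)) = 1 + max(1, 0) = 2
depth(f(g(u, u))) = 1 + depth(g(u, u)) = 1 + 1 = 2
depth(g(h(g(u, u), u), f(g(u, u)))) = 1 + max(2, 2) = 3
depth(g(g(h(g(u, u), u), f(g(u, u))), f(u))) = 1 + max(3, 1) = 4
depth(h(f(u), g(g(h(g(u, u), u), f(g(u, u))), f(u)))) = 1 + max(1, 4) = 5
depth(h(h(f(u), g(g(h(g(u, u), u), f(g(u, u))), f(u))), u)) = 1 + max(5, 0) = 6

6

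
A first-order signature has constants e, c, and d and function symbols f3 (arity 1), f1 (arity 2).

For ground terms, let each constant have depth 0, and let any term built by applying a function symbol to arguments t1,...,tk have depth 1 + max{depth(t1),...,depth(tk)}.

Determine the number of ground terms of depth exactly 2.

Let N_k count ground terms of depth at most k. Each non-constant term of depth ≤ k is some function symbol applied to depth-≤(k−1) arguments, giving N_k = 3 + N_{k-1} + N_{k-1}^2.
N_0 = 3
N_1 = 3 + 3 + 3^2 = 15
N_2 = 3 + 15 + 15^2 = 243
Terms of depth exactly 2: N_2 − N_1 = 243 − 15 = 228.

228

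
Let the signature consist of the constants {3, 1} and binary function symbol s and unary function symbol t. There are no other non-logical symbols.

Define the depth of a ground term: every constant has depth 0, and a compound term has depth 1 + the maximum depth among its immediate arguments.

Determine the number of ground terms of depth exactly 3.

5478

Let N_k count ground terms of depth at most k. Each non-constant term of depth ≤ k is some function symbol applied to depth-≤(k−1) arguments, giving N_k = 2 + N_{k-1}^2 + N_{k-1}.
N_0 = 2
N_1 = 2 + 2^2 + 2 = 8
N_2 = 2 + 8^2 + 8 = 74
N_3 = 2 + 74^2 + 74 = 5552
Terms of depth exactly 3: N_3 − N_2 = 5552 − 74 = 5478.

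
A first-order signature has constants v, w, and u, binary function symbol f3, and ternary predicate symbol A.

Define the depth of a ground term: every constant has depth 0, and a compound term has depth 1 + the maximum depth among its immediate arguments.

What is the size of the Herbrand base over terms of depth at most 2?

First count ground terms of depth ≤ 2.
If N_k denotes the number of depth-≤k ground terms, the 3 constants give N_0 = 3, and each function symbol of arity r contributes N_{k-1}^r new terms at level k: N_k = 3 + N_{k-1}^2.
N_0 = 3
N_1 = 3 + 3^2 = 12
N_2 = 3 + 12^2 = 147
So |H| = 147.
A ground atom is a predicate applied to a tuple of terms from H, so the count is the sum over predicates of |H|^arity:
  A: 147^3 = 3176523
Total ground atoms: 3176523.

3176523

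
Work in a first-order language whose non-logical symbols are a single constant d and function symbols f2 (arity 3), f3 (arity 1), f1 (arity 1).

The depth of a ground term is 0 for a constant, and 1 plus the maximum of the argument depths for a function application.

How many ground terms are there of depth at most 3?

Write N_k for the number of ground terms of depth ≤ k. A term of depth ≤ k is either a constant or a function symbol applied to arguments of depth ≤ k−1, so N_k = 1 + N_{k-1}^3 + N_{k-1} + N_{k-1}.
N_0 = 1
N_1 = 1 + 1^3 + 1 + 1 = 4
N_2 = 1 + 4^3 + 4 + 4 = 73
N_3 = 1 + 73^3 + 73 + 73 = 389164

389164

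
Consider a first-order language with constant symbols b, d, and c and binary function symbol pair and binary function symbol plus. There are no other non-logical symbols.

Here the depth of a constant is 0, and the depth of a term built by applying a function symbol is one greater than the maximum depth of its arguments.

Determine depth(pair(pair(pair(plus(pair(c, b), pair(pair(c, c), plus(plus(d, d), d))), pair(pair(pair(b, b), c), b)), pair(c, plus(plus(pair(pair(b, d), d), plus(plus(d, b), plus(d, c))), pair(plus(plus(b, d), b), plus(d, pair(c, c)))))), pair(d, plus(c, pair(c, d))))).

depth(pair(c, b)) = 1 + max(0, 0) = 1
depth(pair(c, c)) = 1 + max(0, 0) = 1
depth(plus(d, d)) = 1 + max(0, 0) = 1
depth(plus(plus(d, d), d)) = 1 + max(1, 0) = 2
depth(pair(pair(c, c), plus(plus(d, d), d))) = 1 + max(1, 2) = 3
depth(plus(pair(c, b), pair(pair(c, c), plus(plus(d, d), d)))) = 1 + max(1, 3) = 4
depth(pair(b, b)) = 1 + max(0, 0) = 1
depth(pair(pair(b, b), c)) = 1 + max(1, 0) = 2
depth(pair(pair(pair(b, b), c), b)) = 1 + max(2, 0) = 3
depth(pair(plus(pair(c, b), pair(pair(c, c), plus(plus(d, d), d))), pair(pair(pair(b, b), c), b))) = 1 + max(4, 3) = 5
depth(pair(b, d)) = 1 + max(0, 0) = 1
depth(pair(pair(b, d), d)) = 1 + max(1, 0) = 2
depth(plus(d, b)) = 1 + max(0, 0) = 1
depth(plus(d, c)) = 1 + max(0, 0) = 1
depth(plus(plus(d, b), plus(d, c))) = 1 + max(1, 1) = 2
depth(plus(pair(pair(b, d), d), plus(plus(d, b), plus(d, c)))) = 1 + max(2, 2) = 3
depth(plus(b, d)) = 1 + max(0, 0) = 1
depth(plus(plus(b, d), b)) = 1 + max(1, 0) = 2
depth(plus(d, pair(c, c))) = 1 + max(0, 1) = 2
depth(pair(plus(plus(b, d), b), plus(d, pair(c, c)))) = 1 + max(2, 2) = 3
depth(plus(plus(pair(pair(b, d), d), plus(plus(d, b), plus(d, c))), pair(plus(plus(b, d), b), plus(d, pair(c, c))))) = 1 + max(3, 3) = 4
depth(pair(c, plus(plus(pair(pair(b, d), d), plus(plus(d, b), plus(d, c))), pair(plus(plus(b, d), b), plus(d, pair(c, c)))))) = 1 + max(0, 4) = 5
depth(pair(pair(plus(pair(c, b), pair(pair(c, c), plus(plus(d, d), d))), pair(pair(pair(b, b), c), b)), pair(c, plus(plus(pair(pair(b, d), d), plus(plus(d, b), plus(d, c))), pair(plus(plus(b, d), b), plus(d, pair(c, c))))))) = 1 + max(5, 5) = 6
depth(pair(c, d)) = 1 + max(0, 0) = 1
depth(plus(c, pair(c, d))) = 1 + max(0, 1) = 2
depth(pair(d, plus(c, pair(c, d)))) = 1 + max(0, 2) = 3
depth(pair(pair(pair(plus(pair(c, b), pair(pair(c, c), plus(plus(d, d), d))), pair(pair(pair(b, b), c), b)), pair(c, plus(plus(pair(pair(b, d), d), plus(plus(d, b), plus(d, c))), pair(plus(plus(b, d), b), plus(d, pair(c, c)))))), pair(d, plus(c, pair(c, d))))) = 1 + max(6, 3) = 7

7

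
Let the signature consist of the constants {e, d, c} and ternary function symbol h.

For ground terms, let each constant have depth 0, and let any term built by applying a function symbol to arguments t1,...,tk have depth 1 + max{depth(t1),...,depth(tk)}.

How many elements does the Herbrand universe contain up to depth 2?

Write N_k for the number of ground terms of depth ≤ k. A term of depth ≤ k is either a constant or a function symbol applied to arguments of depth ≤ k−1, so N_k = 3 + N_{k-1}^3.
N_0 = 3
N_1 = 3 + 3^3 = 30
N_2 = 3 + 30^3 = 27003

27003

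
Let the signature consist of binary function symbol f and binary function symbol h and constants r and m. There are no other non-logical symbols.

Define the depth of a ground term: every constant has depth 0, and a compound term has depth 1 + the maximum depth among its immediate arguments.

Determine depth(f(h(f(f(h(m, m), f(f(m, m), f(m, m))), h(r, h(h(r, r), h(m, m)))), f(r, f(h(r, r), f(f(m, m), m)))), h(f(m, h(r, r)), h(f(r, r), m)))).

depth(h(m, m)) = 1 + max(0, 0) = 1
depth(f(m, m)) = 1 + max(0, 0) = 1
depth(f(f(m, m), f(m, m))) = 1 + max(1, 1) = 2
depth(f(h(m, m), f(f(m, m), f(m, m)))) = 1 + max(1, 2) = 3
depth(h(r, r)) = 1 + max(0, 0) = 1
depth(h(h(r, r), h(m, m))) = 1 + max(1, 1) = 2
depth(h(r, h(h(r, r), h(m, m)))) = 1 + max(0, 2) = 3
depth(f(f(h(m, m), f(f(m, m), f(m, m))), h(r, h(h(r, r), h(m, m))))) = 1 + max(3, 3) = 4
depth(f(f(m, m), m)) = 1 + max(1, 0) = 2
depth(f(h(r, r), f(f(m, m), m))) = 1 + max(1, 2) = 3
depth(f(r, f(h(r, r), f(f(m, m), m)))) = 1 + max(0, 3) = 4
depth(h(f(f(h(m, m), f(f(m, m), f(m, m))), h(r, h(h(r, r), h(m, m)))), f(r, f(h(r, r), f(f(m, m), m))))) = 1 + max(4, 4) = 5
depth(f(m, h(r, r))) = 1 + max(0, 1) = 2
depth(f(r, r)) = 1 + max(0, 0) = 1
depth(h(f(r, r), m)) = 1 + max(1, 0) = 2
depth(h(f(m, h(r, r)), h(f(r, r), m))) = 1 + max(2, 2) = 3
depth(f(h(f(f(h(m, m), f(f(m, m), f(m, m))), h(r, h(h(r, r), h(m, m)))), f(r, f(h(r, r), f(f(m, m), m)))), h(f(m, h(r, r)), h(f(r, r), m)))) = 1 + max(5, 3) = 6

6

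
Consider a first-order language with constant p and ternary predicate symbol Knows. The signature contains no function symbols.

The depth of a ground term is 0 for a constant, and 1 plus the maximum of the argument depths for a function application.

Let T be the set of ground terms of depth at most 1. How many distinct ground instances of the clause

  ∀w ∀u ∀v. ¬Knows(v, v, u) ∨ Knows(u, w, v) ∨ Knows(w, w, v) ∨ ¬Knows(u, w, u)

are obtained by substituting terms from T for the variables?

Ground terms of depth ≤ 1:
  With no function symbols every ground term is a constant, so there is exactly 1 ground term at every depth bound.
  N_0 = 1
  N_1 = 1
  Explicitly: p.
So there is exactly 1 ground term available for substitution.
Each of w, u, v ranges independently over the available ground terms, and distinct assignments produce distinct instances.
Number of ground instances = 1^3 = 1.

1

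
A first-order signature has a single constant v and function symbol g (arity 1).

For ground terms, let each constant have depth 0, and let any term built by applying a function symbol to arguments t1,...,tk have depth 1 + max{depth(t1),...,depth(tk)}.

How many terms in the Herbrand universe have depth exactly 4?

1

Let N_k count ground terms of depth at most k. Each non-constant term of depth ≤ k is some function symbol applied to depth-≤(k−1) arguments, giving N_k = 1 + N_{k-1}.
N_0 = 1
N_1 = 1 + 1 = 2
N_2 = 1 + 2 = 3
N_3 = 1 + 3 = 4
N_4 = 1 + 4 = 5
Terms of depth exactly 4: N_4 − N_3 = 5 − 4 = 1.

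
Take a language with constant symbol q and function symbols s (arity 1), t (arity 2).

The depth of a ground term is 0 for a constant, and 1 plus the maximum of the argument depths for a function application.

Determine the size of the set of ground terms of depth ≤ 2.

Write N_k for the number of ground terms of depth ≤ k. A term of depth ≤ k is either a constant or a function symbol applied to arguments of depth ≤ k−1, so N_k = 1 + N_{k-1} + N_{k-1}^2.
N_0 = 1
N_1 = 1 + 1 + 1^2 = 3
N_2 = 1 + 3 + 3^2 = 13

13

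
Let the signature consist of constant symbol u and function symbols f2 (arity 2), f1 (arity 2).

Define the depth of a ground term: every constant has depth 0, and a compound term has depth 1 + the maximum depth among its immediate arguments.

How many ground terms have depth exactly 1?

Let N_k count ground terms of depth at most k. Each non-constant term of depth ≤ k is some function symbol applied to depth-≤(k−1) arguments, giving N_k = 1 + N_{k-1}^2 + N_{k-1}^2.
N_0 = 1
N_1 = 1 + 1^2 + 1^2 = 3
Terms of depth exactly 1: N_1 − N_0 = 3 − 1 = 2.

2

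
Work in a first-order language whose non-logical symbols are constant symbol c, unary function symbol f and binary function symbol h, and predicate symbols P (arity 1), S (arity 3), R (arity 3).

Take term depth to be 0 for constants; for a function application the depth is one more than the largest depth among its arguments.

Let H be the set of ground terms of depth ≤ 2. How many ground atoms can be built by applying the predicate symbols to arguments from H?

4407

First count ground terms of depth ≤ 2.
Write N_k for the number of ground terms of depth ≤ k. A term of depth ≤ k is either a constant or a function symbol applied to arguments of depth ≤ k−1, so N_k = 1 + N_{k-1} + N_{k-1}^2.
N_0 = 1
N_1 = 1 + 1 + 1^2 = 3
N_2 = 1 + 3 + 3^2 = 13
So |H| = 13.
A ground atom is a predicate applied to a tuple of terms from H, so the count is the sum over predicates of |H|^arity:
  P: 13;  S: 13^3 = 2197;  R: 13^3 = 2197
Total ground atoms: 13 + 2197 + 2197 = 4407.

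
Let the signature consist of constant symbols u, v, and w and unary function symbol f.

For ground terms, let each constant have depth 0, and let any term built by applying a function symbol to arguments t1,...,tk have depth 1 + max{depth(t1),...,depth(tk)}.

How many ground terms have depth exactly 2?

3

Write N_k for the number of ground terms of depth ≤ k. A term of depth ≤ k is either a constant or a function symbol applied to arguments of depth ≤ k−1, so N_k = 3 + N_{k-1}.
N_0 = 3
N_1 = 3 + 3 = 6
N_2 = 3 + 6 = 9
Terms of depth exactly 2: N_2 − N_1 = 9 − 6 = 3.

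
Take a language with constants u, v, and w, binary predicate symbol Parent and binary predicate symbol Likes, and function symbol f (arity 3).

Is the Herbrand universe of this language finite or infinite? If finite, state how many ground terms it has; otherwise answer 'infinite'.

infinite

The signature has at least one function symbol (f, arity 3) and at least one constant (u).
Iterating f gives infinitely many distinct ground terms: u, f(u, u, u), f(f(u, u, u), f(u, u, u), f(u, u, u)), ...
So the Herbrand universe is infinite.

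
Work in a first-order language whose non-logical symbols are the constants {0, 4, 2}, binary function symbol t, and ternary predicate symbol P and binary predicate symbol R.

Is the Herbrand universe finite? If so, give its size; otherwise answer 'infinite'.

The signature has at least one function symbol (t, arity 2) and at least one constant (0).
Iterating t gives infinitely many distinct ground terms: 0, t(0, 0), t(t(0, 0), t(0, 0)), ...
So the Herbrand universe is infinite.

infinite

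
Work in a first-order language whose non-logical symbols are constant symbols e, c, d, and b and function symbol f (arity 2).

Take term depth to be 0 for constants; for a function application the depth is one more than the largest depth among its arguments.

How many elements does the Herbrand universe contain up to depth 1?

20

Count level by level. With function symbols f/2, the terms of depth ≤ k are the 4 constants together with each function applied to depth-≤(k−1) tuples, so N_k = 4 + N_{k-1}^2.
N_0 = 4
N_1 = 4 + 4^2 = 20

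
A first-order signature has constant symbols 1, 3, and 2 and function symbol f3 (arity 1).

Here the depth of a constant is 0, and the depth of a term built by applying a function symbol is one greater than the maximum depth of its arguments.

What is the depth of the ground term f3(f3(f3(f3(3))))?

depth(f3(3)) = 1 + depth(3) = 1 + 0 = 1
depth(f3(f3(3))) = 1 + depth(f3(3)) = 1 + 1 = 2
depth(f3(f3(f3(3)))) = 1 + depth(f3(f3(3))) = 1 + 2 = 3
depth(f3(f3(f3(f3(3))))) = 1 + depth(f3(f3(f3(3)))) = 1 + 3 = 4

4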